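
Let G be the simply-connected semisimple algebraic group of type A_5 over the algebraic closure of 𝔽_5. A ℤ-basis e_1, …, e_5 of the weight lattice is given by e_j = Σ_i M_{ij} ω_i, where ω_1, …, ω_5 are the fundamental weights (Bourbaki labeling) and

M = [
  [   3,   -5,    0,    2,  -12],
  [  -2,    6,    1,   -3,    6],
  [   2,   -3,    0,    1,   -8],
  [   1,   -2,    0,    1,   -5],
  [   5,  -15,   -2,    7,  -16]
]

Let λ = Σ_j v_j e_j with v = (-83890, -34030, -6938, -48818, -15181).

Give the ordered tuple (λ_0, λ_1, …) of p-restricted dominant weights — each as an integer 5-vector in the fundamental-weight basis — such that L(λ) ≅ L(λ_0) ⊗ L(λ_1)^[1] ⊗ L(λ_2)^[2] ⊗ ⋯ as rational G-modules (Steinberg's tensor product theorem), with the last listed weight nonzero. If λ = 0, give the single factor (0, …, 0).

ω-coordinates c = M·v, v = (-83890, -34030, -6938, -48818, -15181):
  c_1 = (3)·(-83890) + (-5)·(-34030) + (0)·(-6938) + (2)·(-48818) + (-12)·(-15181) = 3016
  c_2 = (-2)·(-83890) + (6)·(-34030) + (1)·(-6938) + (-3)·(-48818) + (6)·(-15181) = 12030
  c_3 = (2)·(-83890) + (-3)·(-34030) + (0)·(-6938) + (1)·(-48818) + (-8)·(-15181) = 6940
  c_4 = (1)·(-83890) + (-2)·(-34030) + (0)·(-6938) + (1)·(-48818) + (-5)·(-15181) = 11257
  c_5 = (5)·(-83890) + (-15)·(-34030) + (-2)·(-6938) + (7)·(-48818) + (-16)·(-15181) = 6046
Base-5 expansion of each c_i:
  c_1 = 3016 = 1·5^0 + 3·5^1 + 0·5^2 + 4·5^3 + 4·5^4
  c_2 = 12030 = 0·5^0 + 1·5^1 + 1·5^2 + 1·5^3 + 4·5^4 + 3·5^5
  c_3 = 6940 = 0·5^0 + 3·5^1 + 2·5^2 + 0·5^3 + 1·5^4 + 2·5^5
  c_4 = 11257 = 2·5^0 + 1·5^1 + 0·5^2 + 0·5^3 + 3·5^4 + 3·5^5
  c_5 = 6046 = 1·5^0 + 4·5^1 + 1·5^2 + 3·5^3 + 4·5^4 + 1·5^5
Factor λ_0 = (1, 0, 0, 2, 1)
Factor λ_1 = (3, 1, 3, 1, 4)
Factor λ_2 = (0, 1, 2, 0, 1)
Factor λ_3 = (4, 1, 0, 0, 3)
Factor λ_4 = (4, 4, 1, 3, 4)
Factor λ_5 = (0, 3, 2, 3, 1)

((1, 0, 0, 2, 1), (3, 1, 3, 1, 4), (0, 1, 2, 0, 1), (4, 1, 0, 0, 3), (4, 4, 1, 3, 4), (0, 3, 2, 3, 1))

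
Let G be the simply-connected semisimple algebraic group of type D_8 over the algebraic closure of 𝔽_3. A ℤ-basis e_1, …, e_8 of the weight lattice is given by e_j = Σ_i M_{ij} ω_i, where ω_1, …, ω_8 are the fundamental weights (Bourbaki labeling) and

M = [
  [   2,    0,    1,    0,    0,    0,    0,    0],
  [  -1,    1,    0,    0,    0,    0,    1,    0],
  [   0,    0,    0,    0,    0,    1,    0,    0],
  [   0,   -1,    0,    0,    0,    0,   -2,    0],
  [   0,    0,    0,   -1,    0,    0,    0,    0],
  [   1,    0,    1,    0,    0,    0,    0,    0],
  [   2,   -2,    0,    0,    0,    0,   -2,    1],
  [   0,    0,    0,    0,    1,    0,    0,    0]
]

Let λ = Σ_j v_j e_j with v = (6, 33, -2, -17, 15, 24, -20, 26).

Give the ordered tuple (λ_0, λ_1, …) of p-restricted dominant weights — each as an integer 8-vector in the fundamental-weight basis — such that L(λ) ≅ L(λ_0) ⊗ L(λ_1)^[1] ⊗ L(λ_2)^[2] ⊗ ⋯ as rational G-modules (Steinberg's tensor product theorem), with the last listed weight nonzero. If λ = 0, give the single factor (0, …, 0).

Converting to the ω-basis (c_i = row i of M dotted with v = (6, 33, -2, -17, 15, 24, -20, 26)):
  c_1 = 2·6 + 0·33 + (1)·(-2) + (0)·(-17) + 0·15 + 0·24 + (0)·(-20) + 0·26 = 10
  c_2 = (-1)·(6) + 1·33 + (0)·(-2) + (0)·(-17) + 0·15 + 0·24 + (1)·(-20) + 0·26 = 7
  c_3 = 0·6 + 0·33 + (0)·(-2) + (0)·(-17) + 0·15 + 1·24 + (0)·(-20) + 0·26 = 24
  c_4 = 0·6 + (-1)·(33) + (0)·(-2) + (0)·(-17) + 0·15 + 0·24 + (-2)·(-20) + 0·26 = 7
  c_5 = 0·6 + 0·33 + (0)·(-2) + (-1)·(-17) + 0·15 + 0·24 + (0)·(-20) + 0·26 = 17
  c_6 = 1·6 + 0·33 + (1)·(-2) + (0)·(-17) + 0·15 + 0·24 + (0)·(-20) + 0·26 = 4
  c_7 = 2·6 + (-2)·(33) + (0)·(-2) + (0)·(-17) + 0·15 + 0·24 + (-2)·(-20) + 1·26 = 12
  c_8 = 0·6 + 0·33 + (0)·(-2) + (0)·(-17) + 1·15 + 0·24 + (0)·(-20) + 0·26 = 15
p = 3; digits c_i = Σ_j d_{ij}·3^j, 0 ≤ d_{ij} < 3:
  c_1 = 10 = 1·3^0 + 0·3^1 + 1·3^2
  c_2 = 7 = 1·3^0 + 2·3^1
  c_3 = 24 = 0·3^0 + 2·3^1 + 2·3^2
  c_4 = 7 = 1·3^0 + 2·3^1
  c_5 = 17 = 2·3^0 + 2·3^1 + 1·3^2
  c_6 = 4 = 1·3^0 + 1·3^1
  c_7 = 12 = 0·3^0 + 1·3^1 + 1·3^2
  c_8 = 15 = 0·3^0 + 2·3^1 + 1·3^2
p-restricted factor λ_0 = (1, 1, 0, 1, 2, 1, 0, 0)
p-restricted factor λ_1 = (0, 2, 2, 2, 2, 1, 1, 2)
p-restricted factor λ_2 = (1, 0, 2, 0, 1, 0, 1, 1)

((1, 1, 0, 1, 2, 1, 0, 0), (0, 2, 2, 2, 2, 1, 1, 2), (1, 0, 2, 0, 1, 0, 1, 1))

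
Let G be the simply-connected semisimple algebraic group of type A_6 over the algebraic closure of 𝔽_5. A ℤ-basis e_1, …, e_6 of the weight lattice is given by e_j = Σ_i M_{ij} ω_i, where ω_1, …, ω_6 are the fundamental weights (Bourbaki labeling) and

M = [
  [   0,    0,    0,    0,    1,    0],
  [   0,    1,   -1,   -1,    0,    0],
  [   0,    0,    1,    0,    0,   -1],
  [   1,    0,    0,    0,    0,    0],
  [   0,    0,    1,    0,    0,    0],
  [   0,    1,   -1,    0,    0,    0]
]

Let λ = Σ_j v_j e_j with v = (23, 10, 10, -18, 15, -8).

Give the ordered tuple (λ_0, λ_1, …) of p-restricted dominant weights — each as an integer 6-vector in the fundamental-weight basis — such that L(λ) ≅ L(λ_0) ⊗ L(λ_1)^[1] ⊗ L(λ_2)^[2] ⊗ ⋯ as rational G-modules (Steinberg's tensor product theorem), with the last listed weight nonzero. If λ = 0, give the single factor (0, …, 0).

((0, 3, 3, 3, 0, 0), (3, 3, 3, 4, 2, 0))

Compute c_i = Σ_j M_{ij} v_j with v = (23, 10, 10, -18, 15, -8):
  c_1 = 0*23 + 0*10 + 0*10 + 0*-18 + 1*15 + 0*-8 = 15
  c_2 = 0*23 + 1*10 + -1*10 + -1*-18 + 0*15 + 0*-8 = 18
  c_3 = 0*23 + 0*10 + 1*10 + 0*-18 + 0*15 + -1*-8 = 18
  c_4 = 1*23 + 0*10 + 0*10 + 0*-18 + 0*15 + 0*-8 = 23
  c_5 = 0*23 + 0*10 + 1*10 + 0*-18 + 0*15 + 0*-8 = 10
  c_6 = 0*23 + 1*10 + -1*10 + 0*-18 + 0*15 + 0*-8 = 0
Base-5 expansion of each c_i:
  c_1 = 15 = 0·5^0 + 3·5^1
  c_2 = 18 = 3·5^0 + 3·5^1
  c_3 = 18 = 3·5^0 + 3·5^1
  c_4 = 23 = 3·5^0 + 4·5^1
  c_5 = 10 = 0·5^0 + 2·5^1
  c_6 = 0
p-restricted factor λ_0 = (0, 3, 3, 3, 0, 0)
p-restricted factor λ_1 = (3, 3, 3, 4, 2, 0)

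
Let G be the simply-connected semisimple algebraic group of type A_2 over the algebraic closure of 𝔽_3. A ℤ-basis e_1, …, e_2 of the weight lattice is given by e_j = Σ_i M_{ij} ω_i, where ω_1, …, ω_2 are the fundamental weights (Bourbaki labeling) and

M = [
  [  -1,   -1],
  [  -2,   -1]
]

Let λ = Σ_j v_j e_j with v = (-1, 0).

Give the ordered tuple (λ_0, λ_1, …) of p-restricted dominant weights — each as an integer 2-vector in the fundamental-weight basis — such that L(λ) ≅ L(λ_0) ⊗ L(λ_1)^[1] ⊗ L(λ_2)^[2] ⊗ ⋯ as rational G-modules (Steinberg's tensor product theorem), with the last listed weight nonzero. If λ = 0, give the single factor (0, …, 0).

Converting to the ω-basis (c_i = row i of M dotted with v = (-1, 0)):
  c_1 = -1*-1 + -1*0 = 1
  c_2 = -2*-1 + -1*0 = 2
Base-3 expansion of each c_i:
  c_1 = 1 = 1·3^0
  c_2 = 2 = 2·3^0
λ_0 = (1, 2)

((1, 2),)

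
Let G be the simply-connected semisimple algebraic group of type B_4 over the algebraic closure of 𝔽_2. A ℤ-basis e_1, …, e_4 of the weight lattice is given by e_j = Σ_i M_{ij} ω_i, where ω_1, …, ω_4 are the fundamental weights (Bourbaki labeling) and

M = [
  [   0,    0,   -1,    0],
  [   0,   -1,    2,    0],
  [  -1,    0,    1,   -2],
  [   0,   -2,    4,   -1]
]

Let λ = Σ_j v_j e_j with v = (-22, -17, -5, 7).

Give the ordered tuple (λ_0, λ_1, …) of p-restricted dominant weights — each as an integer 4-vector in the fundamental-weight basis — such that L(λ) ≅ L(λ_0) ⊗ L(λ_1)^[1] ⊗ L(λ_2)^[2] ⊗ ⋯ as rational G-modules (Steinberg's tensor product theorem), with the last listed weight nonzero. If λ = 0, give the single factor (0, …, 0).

In the fundamental-weight basis, λ has coordinates c = M·v (v = (-22, -17, -5, 7)):
  c_1 = (0)·(-22) + (0)·(-17) + (-1)·(-5) + 0·7 = 5
  c_2 = (0)·(-22) + (-1)·(-17) + (2)·(-5) + 0·7 = 7
  c_3 = (-1)·(-22) + (0)·(-17) + (1)·(-5) + (-2)·(7) = 3
  c_4 = (0)·(-22) + (-2)·(-17) + (4)·(-5) + (-1)·(7) = 7
Expand coordinatewise in base 2:
  c_1 = 5 = 1·2^0 + 0·2^1 + 1·2^2
  c_2 = 7 = 1·2^0 + 1·2^1 + 1·2^2
  c_3 = 3 = 1·2^0 + 1·2^1
  c_4 = 7 = 1·2^0 + 1·2^1 + 1·2^2
Factor λ_0 = (1, 1, 1, 1)
Factor λ_1 = (0, 1, 1, 1)
Factor λ_2 = (1, 1, 0, 1)

((1, 1, 1, 1), (0, 1, 1, 1), (1, 1, 0, 1))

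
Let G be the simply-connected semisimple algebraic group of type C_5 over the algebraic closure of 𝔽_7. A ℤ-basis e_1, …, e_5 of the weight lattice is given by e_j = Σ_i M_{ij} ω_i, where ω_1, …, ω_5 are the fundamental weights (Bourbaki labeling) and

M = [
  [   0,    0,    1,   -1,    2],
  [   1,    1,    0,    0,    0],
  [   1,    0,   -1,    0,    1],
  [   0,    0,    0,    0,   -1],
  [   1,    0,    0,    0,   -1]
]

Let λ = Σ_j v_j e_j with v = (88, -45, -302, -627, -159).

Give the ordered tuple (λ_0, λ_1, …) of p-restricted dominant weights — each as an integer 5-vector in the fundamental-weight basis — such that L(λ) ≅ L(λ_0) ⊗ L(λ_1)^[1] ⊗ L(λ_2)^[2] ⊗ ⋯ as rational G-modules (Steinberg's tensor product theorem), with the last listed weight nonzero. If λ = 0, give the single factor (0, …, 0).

((0, 1, 0, 5, 2), (1, 6, 5, 1, 0), (0, 0, 4, 3, 5))

Change of basis e → ω: c = M·v where v = (88, -45, -302, -627, -159):
  c_1 = 0·88 + (0)·(-45) + (1)·(-302) + (-1)·(-627) + (2)·(-159) = 7
  c_2 = 1·88 + (1)·(-45) + (0)·(-302) + (0)·(-627) + (0)·(-159) = 43
  c_3 = 1·88 + (0)·(-45) + (-1)·(-302) + (0)·(-627) + (1)·(-159) = 231
  c_4 = 0·88 + (0)·(-45) + (0)·(-302) + (0)·(-627) + (-1)·(-159) = 159
  c_5 = 1·88 + (0)·(-45) + (0)·(-302) + (0)·(-627) + (-1)·(-159) = 247
Writing each c_i in base p = 7:
  c_1 = 7 = 0·7^0 + 1·7^1
  c_2 = 43 = 1·7^0 + 6·7^1
  c_3 = 231 = 0·7^0 + 5·7^1 + 4·7^2
  c_4 = 159 = 5·7^0 + 1·7^1 + 3·7^2
  c_5 = 247 = 2·7^0 + 0·7^1 + 5·7^2
λ_0 = (0, 1, 0, 5, 2)
λ_1 = (1, 6, 5, 1, 0)
λ_2 = (0, 0, 4, 3, 5)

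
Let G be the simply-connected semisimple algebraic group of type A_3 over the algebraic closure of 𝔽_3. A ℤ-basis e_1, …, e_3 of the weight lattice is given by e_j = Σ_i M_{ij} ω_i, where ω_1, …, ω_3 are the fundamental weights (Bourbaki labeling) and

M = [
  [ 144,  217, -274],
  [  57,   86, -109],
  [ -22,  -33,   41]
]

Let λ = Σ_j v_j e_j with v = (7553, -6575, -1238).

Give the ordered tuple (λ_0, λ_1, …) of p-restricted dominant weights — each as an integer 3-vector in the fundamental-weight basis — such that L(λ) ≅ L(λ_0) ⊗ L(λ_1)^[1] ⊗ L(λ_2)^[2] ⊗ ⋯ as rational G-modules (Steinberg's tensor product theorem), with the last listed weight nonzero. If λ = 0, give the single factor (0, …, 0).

Change of basis e → ω: c = M·v where v = (7553, -6575, -1238):
  c_1 = 144*7553 + 217*-6575 + -274*-1238 = 69
  c_2 = 57*7553 + 86*-6575 + -109*-1238 = 13
  c_3 = -22*7553 + -33*-6575 + 41*-1238 = 51
Expand coordinatewise in base 3:
  c_1 = 69 = 0·3^0 + 2·3^1 + 1·3^2 + 2·3^3
  c_2 = 13 = 1·3^0 + 1·3^1 + 1·3^2
  c_3 = 51 = 0·3^0 + 2·3^1 + 2·3^2 + 1·3^3
λ_0 = (0, 1, 0)
λ_1 = (2, 1, 2)
λ_2 = (1, 1, 2)
λ_3 = (2, 0, 1)

((0, 1, 0), (2, 1, 2), (1, 1, 2), (2, 0, 1))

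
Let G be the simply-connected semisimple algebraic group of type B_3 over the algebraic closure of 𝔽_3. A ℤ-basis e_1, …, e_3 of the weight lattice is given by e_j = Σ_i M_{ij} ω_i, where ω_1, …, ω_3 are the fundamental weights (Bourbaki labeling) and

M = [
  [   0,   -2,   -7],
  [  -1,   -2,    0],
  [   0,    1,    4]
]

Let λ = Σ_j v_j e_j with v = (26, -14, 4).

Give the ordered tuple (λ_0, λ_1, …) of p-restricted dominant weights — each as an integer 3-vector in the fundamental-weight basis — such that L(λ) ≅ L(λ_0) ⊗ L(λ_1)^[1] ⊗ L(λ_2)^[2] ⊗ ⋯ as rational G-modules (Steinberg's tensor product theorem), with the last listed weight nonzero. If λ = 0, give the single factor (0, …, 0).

((0, 2, 2),)

ω-coordinates c = M·v, v = (26, -14, 4):
  c_1 = 0·26 + (-2)·(-14) + (-7)·(4) = 0
  c_2 = (-1)·(26) + (-2)·(-14) + 0·4 = 2
  c_3 = 0·26 + (1)·(-14) + 4·4 = 2
Writing each c_i in base p = 3:
  c_1 = 0
  c_2 = 2 = 2·3^0
  c_3 = 2 = 2·3^0
Factor λ_0 = (0, 2, 2)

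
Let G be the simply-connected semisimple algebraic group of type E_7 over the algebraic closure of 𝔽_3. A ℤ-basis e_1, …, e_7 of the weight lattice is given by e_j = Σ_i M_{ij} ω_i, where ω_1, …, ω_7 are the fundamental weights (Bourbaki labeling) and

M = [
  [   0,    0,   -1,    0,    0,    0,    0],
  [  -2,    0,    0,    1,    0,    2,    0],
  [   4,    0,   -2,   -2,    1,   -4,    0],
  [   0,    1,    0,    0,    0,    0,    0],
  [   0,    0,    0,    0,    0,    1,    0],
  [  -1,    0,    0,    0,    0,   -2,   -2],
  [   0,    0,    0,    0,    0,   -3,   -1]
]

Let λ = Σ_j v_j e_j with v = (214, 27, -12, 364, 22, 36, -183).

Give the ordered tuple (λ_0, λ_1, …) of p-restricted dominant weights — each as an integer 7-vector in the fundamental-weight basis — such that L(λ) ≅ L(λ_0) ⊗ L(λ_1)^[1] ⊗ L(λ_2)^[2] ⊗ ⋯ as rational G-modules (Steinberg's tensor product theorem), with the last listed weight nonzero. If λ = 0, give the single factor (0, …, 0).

((0, 2, 0, 0, 0, 2, 0), (1, 2, 1, 0, 0, 2, 1), (1, 0, 0, 0, 1, 2, 2), (0, 0, 1, 1, 1, 2, 2))

In the fundamental-weight basis, λ has coordinates c = M·v (v = (214, 27, -12, 364, 22, 36, -183)):
  c_1 = 0·214 + 0·27 + (-1)·(-12) + 0·364 + 0·22 + 0·36 + (0)·(-183) = 12
  c_2 = (-2)·(214) + 0·27 + (0)·(-12) + 1·364 + 0·22 + 2·36 + (0)·(-183) = 8
  c_3 = 4·214 + 0·27 + (-2)·(-12) + (-2)·(364) + 1·22 + (-4)·(36) + (0)·(-183) = 30
  c_4 = 0·214 + 1·27 + (0)·(-12) + 0·364 + 0·22 + 0·36 + (0)·(-183) = 27
  c_5 = 0·214 + 0·27 + (0)·(-12) + 0·364 + 0·22 + 1·36 + (0)·(-183) = 36
  c_6 = (-1)·(214) + 0·27 + (0)·(-12) + 0·364 + 0·22 + (-2)·(36) + (-2)·(-183) = 80
  c_7 = 0·214 + 0·27 + (0)·(-12) + 0·364 + 0·22 + (-3)·(36) + (-1)·(-183) = 75
Base-3 expansion of each c_i:
  c_1 = 12 = 0·3^0 + 1·3^1 + 1·3^2
  c_2 = 8 = 2·3^0 + 2·3^1
  c_3 = 30 = 0·3^0 + 1·3^1 + 0·3^2 + 1·3^3
  c_4 = 27 = 0·3^0 + 0·3^1 + 0·3^2 + 1·3^3
  c_5 = 36 = 0·3^0 + 0·3^1 + 1·3^2 + 1·3^3
  c_6 = 80 = 2·3^0 + 2·3^1 + 2·3^2 + 2·3^3
  c_7 = 75 = 0·3^0 + 1·3^1 + 2·3^2 + 2·3^3
p-restricted factor λ_0 = (0, 2, 0, 0, 0, 2, 0)
p-restricted factor λ_1 = (1, 2, 1, 0, 0, 2, 1)
p-restricted factor λ_2 = (1, 0, 0, 0, 1, 2, 2)
p-restricted factor λ_3 = (0, 0, 1, 1, 1, 2, 2)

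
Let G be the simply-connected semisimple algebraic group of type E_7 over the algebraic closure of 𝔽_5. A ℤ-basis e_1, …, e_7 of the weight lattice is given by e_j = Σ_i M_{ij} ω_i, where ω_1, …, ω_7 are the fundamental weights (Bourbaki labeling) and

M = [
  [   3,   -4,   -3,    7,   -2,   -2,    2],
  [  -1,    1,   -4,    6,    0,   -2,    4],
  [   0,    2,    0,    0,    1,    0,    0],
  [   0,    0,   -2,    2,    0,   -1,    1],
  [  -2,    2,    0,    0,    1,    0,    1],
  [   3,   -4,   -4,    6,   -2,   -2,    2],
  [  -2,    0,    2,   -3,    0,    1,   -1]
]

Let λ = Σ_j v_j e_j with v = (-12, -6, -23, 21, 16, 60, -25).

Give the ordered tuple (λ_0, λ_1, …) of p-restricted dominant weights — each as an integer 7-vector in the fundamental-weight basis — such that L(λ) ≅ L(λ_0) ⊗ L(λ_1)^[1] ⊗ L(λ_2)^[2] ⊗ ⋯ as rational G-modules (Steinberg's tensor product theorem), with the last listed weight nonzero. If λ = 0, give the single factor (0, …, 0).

((2, 4, 4, 3, 3, 4, 0),)

Change of basis e → ω: c = M·v where v = (-12, -6, -23, 21, 16, 60, -25):
  c_1 = 3*-12 + -4*-6 + -3*-23 + 7*21 + -2*16 + -2*60 + 2*-25 = 2
  c_2 = -1*-12 + 1*-6 + -4*-23 + 6*21 + 0*16 + -2*60 + 4*-25 = 4
  c_3 = 0*-12 + 2*-6 + 0*-23 + 0*21 + 1*16 + 0*60 + 0*-25 = 4
  c_4 = 0*-12 + 0*-6 + -2*-23 + 2*21 + 0*16 + -1*60 + 1*-25 = 3
  c_5 = -2*-12 + 2*-6 + 0*-23 + 0*21 + 1*16 + 0*60 + 1*-25 = 3
  c_6 = 3*-12 + -4*-6 + -4*-23 + 6*21 + -2*16 + -2*60 + 2*-25 = 4
  c_7 = -2*-12 + 0*-6 + 2*-23 + -3*21 + 0*16 + 1*60 + -1*-25 = 0
p = 5; digits c_i = Σ_j d_{ij}·5^j, 0 ≤ d_{ij} < 5:
  c_1 = 2 = 2·5^0
  c_2 = 4 = 4·5^0
  c_3 = 4 = 4·5^0
  c_4 = 3 = 3·5^0
  c_5 = 3 = 3·5^0
  c_6 = 4 = 4·5^0
  c_7 = 0
p-restricted factor λ_0 = (2, 4, 4, 3, 3, 4, 0)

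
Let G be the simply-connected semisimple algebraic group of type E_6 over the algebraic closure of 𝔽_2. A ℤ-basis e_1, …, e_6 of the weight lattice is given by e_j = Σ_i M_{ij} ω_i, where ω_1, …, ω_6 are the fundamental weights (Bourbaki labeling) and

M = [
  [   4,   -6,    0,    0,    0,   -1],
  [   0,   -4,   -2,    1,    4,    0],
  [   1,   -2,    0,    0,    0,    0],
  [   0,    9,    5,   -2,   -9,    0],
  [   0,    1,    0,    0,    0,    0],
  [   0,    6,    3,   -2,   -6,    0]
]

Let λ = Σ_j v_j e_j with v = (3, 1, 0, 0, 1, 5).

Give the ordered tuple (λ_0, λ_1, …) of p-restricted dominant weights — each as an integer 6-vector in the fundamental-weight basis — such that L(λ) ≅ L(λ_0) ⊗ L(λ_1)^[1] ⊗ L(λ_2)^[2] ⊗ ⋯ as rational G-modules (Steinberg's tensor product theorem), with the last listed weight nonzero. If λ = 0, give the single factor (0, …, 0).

In the fundamental-weight basis, λ has coordinates c = M·v (v = (3, 1, 0, 0, 1, 5)):
  c_1 = 4·3 + (-6)·(1) + 0·0 + 0·0 + 0·1 + (-1)·(5) = 1
  c_2 = 0·3 + (-4)·(1) + (-2)·(0) + 1·0 + 4·1 + 0·5 = 0
  c_3 = 1·3 + (-2)·(1) + 0·0 + 0·0 + 0·1 + 0·5 = 1
  c_4 = 0·3 + 9·1 + 5·0 + (-2)·(0) + (-9)·(1) + 0·5 = 0
  c_5 = 0·3 + 1·1 + 0·0 + 0·0 + 0·1 + 0·5 = 1
  c_6 = 0·3 + 6·1 + 3·0 + (-2)·(0) + (-6)·(1) + 0·5 = 0
Base-2 expansion of each c_i:
  c_1 = 1 = 1·2^0
  c_2 = 0
  c_3 = 1 = 1·2^0
  c_4 = 0
  c_5 = 1 = 1·2^0
  c_6 = 0
p-restricted factor λ_0 = (1, 0, 1, 0, 1, 0)

((1, 0, 1, 0, 1, 0),)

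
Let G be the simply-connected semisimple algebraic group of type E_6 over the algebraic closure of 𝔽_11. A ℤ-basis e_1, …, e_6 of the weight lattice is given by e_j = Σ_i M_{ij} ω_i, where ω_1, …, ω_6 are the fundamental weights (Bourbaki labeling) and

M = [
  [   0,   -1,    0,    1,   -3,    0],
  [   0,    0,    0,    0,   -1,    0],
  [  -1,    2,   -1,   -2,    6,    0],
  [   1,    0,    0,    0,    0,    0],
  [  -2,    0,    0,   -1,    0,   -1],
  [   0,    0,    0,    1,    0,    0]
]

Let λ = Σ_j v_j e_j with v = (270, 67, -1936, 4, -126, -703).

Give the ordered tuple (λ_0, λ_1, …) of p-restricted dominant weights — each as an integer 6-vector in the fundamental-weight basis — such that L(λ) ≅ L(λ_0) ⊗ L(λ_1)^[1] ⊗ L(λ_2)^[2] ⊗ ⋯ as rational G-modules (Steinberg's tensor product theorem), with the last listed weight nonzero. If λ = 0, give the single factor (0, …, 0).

((7, 5, 2, 6, 5, 4), (6, 0, 6, 2, 3, 0), (2, 1, 8, 2, 1, 0))

Change of basis e → ω: c = M·v where v = (270, 67, -1936, 4, -126, -703):
  c_1 = (0)·(270) + (-1)·(67) + (0)·(-1936) + (1)·(4) + (-3)·(-126) + (0)·(-703) = 315
  c_2 = (0)·(270) + (0)·(67) + (0)·(-1936) + (0)·(4) + (-1)·(-126) + (0)·(-703) = 126
  c_3 = (-1)·(270) + (2)·(67) + (-1)·(-1936) + (-2)·(4) + (6)·(-126) + (0)·(-703) = 1036
  c_4 = (1)·(270) + (0)·(67) + (0)·(-1936) + (0)·(4) + (0)·(-126) + (0)·(-703) = 270
  c_5 = (-2)·(270) + (0)·(67) + (0)·(-1936) + (-1)·(4) + (0)·(-126) + (-1)·(-703) = 159
  c_6 = (0)·(270) + (0)·(67) + (0)·(-1936) + (1)·(4) + (0)·(-126) + (0)·(-703) = 4
Base-11 expansion of each c_i:
  c_1 = 315 = 7·11^0 + 6·11^1 + 2·11^2
  c_2 = 126 = 5·11^0 + 0·11^1 + 1·11^2
  c_3 = 1036 = 2·11^0 + 6·11^1 + 8·11^2
  c_4 = 270 = 6·11^0 + 2·11^1 + 2·11^2
  c_5 = 159 = 5·11^0 + 3·11^1 + 1·11^2
  c_6 = 4 = 4·11^0
Factor λ_0 = (7, 5, 2, 6, 5, 4)
Factor λ_1 = (6, 0, 6, 2, 3, 0)
Factor λ_2 = (2, 1, 8, 2, 1, 0)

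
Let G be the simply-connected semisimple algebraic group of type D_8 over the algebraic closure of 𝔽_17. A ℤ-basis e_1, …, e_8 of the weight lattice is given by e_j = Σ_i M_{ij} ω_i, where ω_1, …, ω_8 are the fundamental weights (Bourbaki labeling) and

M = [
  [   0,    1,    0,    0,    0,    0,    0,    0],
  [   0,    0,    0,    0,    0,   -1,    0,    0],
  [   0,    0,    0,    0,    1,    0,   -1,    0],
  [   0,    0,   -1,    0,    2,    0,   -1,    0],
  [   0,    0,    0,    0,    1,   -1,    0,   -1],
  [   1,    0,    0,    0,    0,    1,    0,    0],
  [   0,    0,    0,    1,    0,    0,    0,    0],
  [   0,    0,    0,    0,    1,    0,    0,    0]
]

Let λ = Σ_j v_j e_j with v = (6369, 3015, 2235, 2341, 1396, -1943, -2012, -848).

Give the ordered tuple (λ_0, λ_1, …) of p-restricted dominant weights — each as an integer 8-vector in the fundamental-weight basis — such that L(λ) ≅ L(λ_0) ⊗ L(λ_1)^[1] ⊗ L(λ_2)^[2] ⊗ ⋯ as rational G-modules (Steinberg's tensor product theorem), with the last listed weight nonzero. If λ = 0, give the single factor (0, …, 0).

((6, 5, 8, 2, 5, 6, 12, 2), (7, 12, 13, 15, 8, 5, 1, 14), (10, 6, 11, 8, 14, 15, 8, 4))

ω-coordinates c = M·v, v = (6369, 3015, 2235, 2341, 1396, -1943, -2012, -848):
  c_1 = 0*6369 + 1*3015 + 0*2235 + 0*2341 + 0*1396 + 0*-1943 + 0*-2012 + 0*-848 = 3015
  c_2 = 0*6369 + 0*3015 + 0*2235 + 0*2341 + 0*1396 + -1*-1943 + 0*-2012 + 0*-848 = 1943
  c_3 = 0*6369 + 0*3015 + 0*2235 + 0*2341 + 1*1396 + 0*-1943 + -1*-2012 + 0*-848 = 3408
  c_4 = 0*6369 + 0*3015 + -1*2235 + 0*2341 + 2*1396 + 0*-1943 + -1*-2012 + 0*-848 = 2569
  c_5 = 0*6369 + 0*3015 + 0*2235 + 0*2341 + 1*1396 + -1*-1943 + 0*-2012 + -1*-848 = 4187
  c_6 = 1*6369 + 0*3015 + 0*2235 + 0*2341 + 0*1396 + 1*-1943 + 0*-2012 + 0*-848 = 4426
  c_7 = 0*6369 + 0*3015 + 0*2235 + 1*2341 + 0*1396 + 0*-1943 + 0*-2012 + 0*-848 = 2341
  c_8 = 0*6369 + 0*3015 + 0*2235 + 0*2341 + 1*1396 + 0*-1943 + 0*-2012 + 0*-848 = 1396
Expand coordinatewise in base 17:
  c_1 = 3015 = 6·17^0 + 7·17^1 + 10·17^2
  c_2 = 1943 = 5·17^0 + 12·17^1 + 6·17^2
  c_3 = 3408 = 8·17^0 + 13·17^1 + 11·17^2
  c_4 = 2569 = 2·17^0 + 15·17^1 + 8·17^2
  c_5 = 4187 = 5·17^0 + 8·17^1 + 14·17^2
  c_6 = 4426 = 6·17^0 + 5·17^1 + 15·17^2
  c_7 = 2341 = 12·17^0 + 1·17^1 + 8·17^2
  c_8 = 1396 = 2·17^0 + 14·17^1 + 4·17^2
p-restricted factor λ_0 = (6, 5, 8, 2, 5, 6, 12, 2)
p-restricted factor λ_1 = (7, 12, 13, 15, 8, 5, 1, 14)
p-restricted factor λ_2 = (10, 6, 11, 8, 14, 15, 8, 4)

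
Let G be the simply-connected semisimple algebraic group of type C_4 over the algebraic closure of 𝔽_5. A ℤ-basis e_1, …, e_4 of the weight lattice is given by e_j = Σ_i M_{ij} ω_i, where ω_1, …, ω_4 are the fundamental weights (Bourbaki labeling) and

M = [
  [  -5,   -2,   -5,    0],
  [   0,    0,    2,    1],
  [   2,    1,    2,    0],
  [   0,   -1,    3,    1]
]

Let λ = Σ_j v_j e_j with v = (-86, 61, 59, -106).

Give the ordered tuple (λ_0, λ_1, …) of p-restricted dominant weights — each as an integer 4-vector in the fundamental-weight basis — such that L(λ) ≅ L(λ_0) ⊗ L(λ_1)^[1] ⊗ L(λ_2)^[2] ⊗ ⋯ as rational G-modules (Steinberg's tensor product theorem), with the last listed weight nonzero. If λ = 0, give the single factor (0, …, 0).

((3, 2, 2, 0), (2, 2, 1, 2))

Change of basis e → ω: c = M·v where v = (-86, 61, 59, -106):
  c_1 = -5*-86 + -2*61 + -5*59 + 0*-106 = 13
  c_2 = 0*-86 + 0*61 + 2*59 + 1*-106 = 12
  c_3 = 2*-86 + 1*61 + 2*59 + 0*-106 = 7
  c_4 = 0*-86 + -1*61 + 3*59 + 1*-106 = 10
Writing each c_i in base p = 5:
  c_1 = 13 = 3·5^0 + 2·5^1
  c_2 = 12 = 2·5^0 + 2·5^1
  c_3 = 7 = 2·5^0 + 1·5^1
  c_4 = 10 = 0·5^0 + 2·5^1
λ_0 = (3, 2, 2, 0)
λ_1 = (2, 2, 1, 2)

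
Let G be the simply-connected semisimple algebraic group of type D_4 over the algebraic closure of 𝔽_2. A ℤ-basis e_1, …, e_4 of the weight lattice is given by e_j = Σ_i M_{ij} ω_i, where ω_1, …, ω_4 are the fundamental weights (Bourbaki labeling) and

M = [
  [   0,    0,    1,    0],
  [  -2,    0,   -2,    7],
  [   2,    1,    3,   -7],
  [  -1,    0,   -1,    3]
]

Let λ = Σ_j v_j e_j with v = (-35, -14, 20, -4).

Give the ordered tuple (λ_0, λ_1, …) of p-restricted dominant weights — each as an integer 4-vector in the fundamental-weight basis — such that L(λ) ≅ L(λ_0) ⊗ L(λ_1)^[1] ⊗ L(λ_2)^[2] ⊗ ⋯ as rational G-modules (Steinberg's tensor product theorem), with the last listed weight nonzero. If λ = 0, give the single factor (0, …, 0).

((0, 0, 0, 1), (0, 1, 0, 1), (1, 0, 1, 0), (0, 0, 0, 0), (1, 0, 0, 0))

Converting to the ω-basis (c_i = row i of M dotted with v = (-35, -14, 20, -4)):
  c_1 = (0)·(-35) + (0)·(-14) + 1·20 + (0)·(-4) = 20
  c_2 = (-2)·(-35) + (0)·(-14) + (-2)·(20) + (7)·(-4) = 2
  c_3 = (2)·(-35) + (1)·(-14) + 3·20 + (-7)·(-4) = 4
  c_4 = (-1)·(-35) + (0)·(-14) + (-1)·(20) + (3)·(-4) = 3
p = 2; digits c_i = Σ_j d_{ij}·2^j, 0 ≤ d_{ij} < 2:
  c_1 = 20 = 0·2^0 + 0·2^1 + 1·2^2 + 0·2^3 + 1·2^4
  c_2 = 2 = 0·2^0 + 1·2^1
  c_3 = 4 = 0·2^0 + 0·2^1 + 1·2^2
  c_4 = 3 = 1·2^0 + 1·2^1
p-restricted factor λ_0 = (0, 0, 0, 1)
p-restricted factor λ_1 = (0, 1, 0, 1)
p-restricted factor λ_2 = (1, 0, 1, 0)
p-restricted factor λ_3 = (0, 0, 0, 0)
p-restricted factor λ_4 = (1, 0, 0, 0)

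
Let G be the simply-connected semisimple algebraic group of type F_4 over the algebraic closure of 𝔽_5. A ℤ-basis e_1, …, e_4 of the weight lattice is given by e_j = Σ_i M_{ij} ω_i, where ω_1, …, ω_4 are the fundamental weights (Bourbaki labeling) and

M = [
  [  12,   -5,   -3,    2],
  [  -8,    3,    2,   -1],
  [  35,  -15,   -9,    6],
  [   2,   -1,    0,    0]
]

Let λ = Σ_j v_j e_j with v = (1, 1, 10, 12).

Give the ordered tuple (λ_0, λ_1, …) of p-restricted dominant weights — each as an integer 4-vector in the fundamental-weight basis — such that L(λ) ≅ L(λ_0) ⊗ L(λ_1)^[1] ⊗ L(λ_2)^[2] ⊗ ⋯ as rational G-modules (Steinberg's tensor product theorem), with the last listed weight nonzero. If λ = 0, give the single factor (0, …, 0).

((1, 3, 2, 1),)

ω-coordinates c = M·v, v = (1, 1, 10, 12):
  c_1 = 12*1 + -5*1 + -3*10 + 2*12 = 1
  c_2 = -8*1 + 3*1 + 2*10 + -1*12 = 3
  c_3 = 35*1 + -15*1 + -9*10 + 6*12 = 2
  c_4 = 2*1 + -1*1 + 0*10 + 0*12 = 1
Writing each c_i in base p = 5:
  c_1 = 1 = 1·5^0
  c_2 = 3 = 3·5^0
  c_3 = 2 = 2·5^0
  c_4 = 1 = 1·5^0
λ_0 = (1, 3, 2, 1)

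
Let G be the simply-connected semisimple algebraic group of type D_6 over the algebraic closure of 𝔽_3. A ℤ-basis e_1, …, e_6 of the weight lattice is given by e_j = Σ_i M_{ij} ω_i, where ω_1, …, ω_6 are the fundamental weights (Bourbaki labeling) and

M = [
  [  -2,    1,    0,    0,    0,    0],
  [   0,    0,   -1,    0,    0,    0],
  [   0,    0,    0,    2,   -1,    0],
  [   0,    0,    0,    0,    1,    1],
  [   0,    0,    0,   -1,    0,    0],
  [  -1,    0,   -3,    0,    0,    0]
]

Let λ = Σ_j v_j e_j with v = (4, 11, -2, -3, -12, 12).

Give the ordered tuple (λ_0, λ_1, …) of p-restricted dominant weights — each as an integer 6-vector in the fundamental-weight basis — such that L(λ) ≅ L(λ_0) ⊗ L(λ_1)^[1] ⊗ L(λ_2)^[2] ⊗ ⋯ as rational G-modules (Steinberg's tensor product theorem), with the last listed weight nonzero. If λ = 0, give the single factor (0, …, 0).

((0, 2, 0, 0, 0, 2), (1, 0, 2, 0, 1, 0))

ω-coordinates c = M·v, v = (4, 11, -2, -3, -12, 12):
  c_1 = (-2)·(4) + 1·11 + (0)·(-2) + (0)·(-3) + (0)·(-12) + 0·12 = 3
  c_2 = 0·4 + 0·11 + (-1)·(-2) + (0)·(-3) + (0)·(-12) + 0·12 = 2
  c_3 = 0·4 + 0·11 + (0)·(-2) + (2)·(-3) + (-1)·(-12) + 0·12 = 6
  c_4 = 0·4 + 0·11 + (0)·(-2) + (0)·(-3) + (1)·(-12) + 1·12 = 0
  c_5 = 0·4 + 0·11 + (0)·(-2) + (-1)·(-3) + (0)·(-12) + 0·12 = 3
  c_6 = (-1)·(4) + 0·11 + (-3)·(-2) + (0)·(-3) + (0)·(-12) + 0·12 = 2
Expand coordinatewise in base 3:
  c_1 = 3 = 0·3^0 + 1·3^1
  c_2 = 2 = 2·3^0
  c_3 = 6 = 0·3^0 + 2·3^1
  c_4 = 0
  c_5 = 3 = 0·3^0 + 1·3^1
  c_6 = 2 = 2·3^0
Factor λ_0 = (0, 2, 0, 0, 0, 2)
Factor λ_1 = (1, 0, 2, 0, 1, 0)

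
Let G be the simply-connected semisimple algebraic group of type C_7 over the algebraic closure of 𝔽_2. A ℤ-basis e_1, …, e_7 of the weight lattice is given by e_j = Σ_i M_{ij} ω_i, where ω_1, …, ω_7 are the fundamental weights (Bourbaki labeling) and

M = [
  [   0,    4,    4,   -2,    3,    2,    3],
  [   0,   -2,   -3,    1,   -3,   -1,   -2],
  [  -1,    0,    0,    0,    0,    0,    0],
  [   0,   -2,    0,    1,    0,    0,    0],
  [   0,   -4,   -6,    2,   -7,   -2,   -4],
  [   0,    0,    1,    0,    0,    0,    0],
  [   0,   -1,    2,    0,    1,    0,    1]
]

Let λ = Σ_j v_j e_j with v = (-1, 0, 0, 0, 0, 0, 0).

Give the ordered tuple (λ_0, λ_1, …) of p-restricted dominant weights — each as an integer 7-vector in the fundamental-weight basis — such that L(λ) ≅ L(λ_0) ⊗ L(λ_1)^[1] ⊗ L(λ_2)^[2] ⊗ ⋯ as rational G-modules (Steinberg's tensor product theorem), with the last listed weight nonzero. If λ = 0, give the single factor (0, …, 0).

((0, 0, 1, 0, 0, 0, 0),)

ω-coordinates c = M·v, v = (-1, 0, 0, 0, 0, 0, 0):
  c_1 = (0)·(-1) + (4)·(0) + (4)·(0) + (-2)·(0) + (3)·(0) + (2)·(0) + (3)·(0) = 0
  c_2 = (0)·(-1) + (-2)·(0) + (-3)·(0) + (1)·(0) + (-3)·(0) + (-1)·(0) + (-2)·(0) = 0
  c_3 = (-1)·(-1) + (0)·(0) + (0)·(0) + (0)·(0) + (0)·(0) + (0)·(0) + (0)·(0) = 1
  c_4 = (0)·(-1) + (-2)·(0) + (0)·(0) + (1)·(0) + (0)·(0) + (0)·(0) + (0)·(0) = 0
  c_5 = (0)·(-1) + (-4)·(0) + (-6)·(0) + (2)·(0) + (-7)·(0) + (-2)·(0) + (-4)·(0) = 0
  c_6 = (0)·(-1) + (0)·(0) + (1)·(0) + (0)·(0) + (0)·(0) + (0)·(0) + (0)·(0) = 0
  c_7 = (0)·(-1) + (-1)·(0) + (2)·(0) + (0)·(0) + (1)·(0) + (0)·(0) + (1)·(0) = 0
Base-2 expansion of each c_i:
  c_1 = 0
  c_2 = 0
  c_3 = 1 = 1·2^0
  c_4 = 0
  c_5 = 0
  c_6 = 0
  c_7 = 0
Factor λ_0 = (0, 0, 1, 0, 0, 0, 0)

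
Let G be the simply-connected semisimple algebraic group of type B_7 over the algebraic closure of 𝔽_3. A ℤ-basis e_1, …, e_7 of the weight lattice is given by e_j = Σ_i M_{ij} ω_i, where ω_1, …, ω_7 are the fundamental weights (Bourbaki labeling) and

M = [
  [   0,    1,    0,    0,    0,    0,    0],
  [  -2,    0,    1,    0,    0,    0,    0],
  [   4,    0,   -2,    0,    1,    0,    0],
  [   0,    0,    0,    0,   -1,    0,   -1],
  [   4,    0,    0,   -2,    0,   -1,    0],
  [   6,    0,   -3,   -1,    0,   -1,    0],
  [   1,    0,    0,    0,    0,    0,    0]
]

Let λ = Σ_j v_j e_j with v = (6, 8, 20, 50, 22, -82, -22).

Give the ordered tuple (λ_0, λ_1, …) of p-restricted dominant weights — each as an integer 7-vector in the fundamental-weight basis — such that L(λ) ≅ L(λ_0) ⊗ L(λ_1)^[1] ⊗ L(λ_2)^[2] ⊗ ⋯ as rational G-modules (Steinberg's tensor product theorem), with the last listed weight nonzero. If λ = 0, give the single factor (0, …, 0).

((2, 2, 0, 0, 0, 2, 0), (2, 2, 2, 0, 2, 2, 2))

Compute c_i = Σ_j M_{ij} v_j with v = (6, 8, 20, 50, 22, -82, -22):
  c_1 = 0*6 + 1*8 + 0*20 + 0*50 + 0*22 + 0*-82 + 0*-22 = 8
  c_2 = -2*6 + 0*8 + 1*20 + 0*50 + 0*22 + 0*-82 + 0*-22 = 8
  c_3 = 4*6 + 0*8 + -2*20 + 0*50 + 1*22 + 0*-82 + 0*-22 = 6
  c_4 = 0*6 + 0*8 + 0*20 + 0*50 + -1*22 + 0*-82 + -1*-22 = 0
  c_5 = 4*6 + 0*8 + 0*20 + -2*50 + 0*22 + -1*-82 + 0*-22 = 6
  c_6 = 6*6 + 0*8 + -3*20 + -1*50 + 0*22 + -1*-82 + 0*-22 = 8
  c_7 = 1*6 + 0*8 + 0*20 + 0*50 + 0*22 + 0*-82 + 0*-22 = 6
Expand coordinatewise in base 3:
  c_1 = 8 = 2·3^0 + 2·3^1
  c_2 = 8 = 2·3^0 + 2·3^1
  c_3 = 6 = 0·3^0 + 2·3^1
  c_4 = 0
  c_5 = 6 = 0·3^0 + 2·3^1
  c_6 = 8 = 2·3^0 + 2·3^1
  c_7 = 6 = 0·3^0 + 2·3^1
Factor λ_0 = (2, 2, 0, 0, 0, 2, 0)
Factor λ_1 = (2, 2, 2, 0, 2, 2, 2)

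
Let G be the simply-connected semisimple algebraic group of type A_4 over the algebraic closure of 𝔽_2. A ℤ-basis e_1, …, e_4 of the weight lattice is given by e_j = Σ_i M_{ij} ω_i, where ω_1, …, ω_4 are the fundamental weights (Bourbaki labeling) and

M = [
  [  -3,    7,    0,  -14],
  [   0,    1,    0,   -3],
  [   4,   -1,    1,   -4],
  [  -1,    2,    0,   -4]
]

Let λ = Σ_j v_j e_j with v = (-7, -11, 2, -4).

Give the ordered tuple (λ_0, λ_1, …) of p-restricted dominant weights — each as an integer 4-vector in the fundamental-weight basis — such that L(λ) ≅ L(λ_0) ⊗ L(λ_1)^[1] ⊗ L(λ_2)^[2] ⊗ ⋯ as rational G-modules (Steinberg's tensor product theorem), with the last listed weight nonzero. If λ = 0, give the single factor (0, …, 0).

((0, 1, 1, 1),)

Converting to the ω-basis (c_i = row i of M dotted with v = (-7, -11, 2, -4)):
  c_1 = -3*-7 + 7*-11 + 0*2 + -14*-4 = 0
  c_2 = 0*-7 + 1*-11 + 0*2 + -3*-4 = 1
  c_3 = 4*-7 + -1*-11 + 1*2 + -4*-4 = 1
  c_4 = -1*-7 + 2*-11 + 0*2 + -4*-4 = 1
p = 2; digits c_i = Σ_j d_{ij}·2^j, 0 ≤ d_{ij} < 2:
  c_1 = 0
  c_2 = 1 = 1·2^0
  c_3 = 1 = 1·2^0
  c_4 = 1 = 1·2^0
Factor λ_0 = (0, 1, 1, 1)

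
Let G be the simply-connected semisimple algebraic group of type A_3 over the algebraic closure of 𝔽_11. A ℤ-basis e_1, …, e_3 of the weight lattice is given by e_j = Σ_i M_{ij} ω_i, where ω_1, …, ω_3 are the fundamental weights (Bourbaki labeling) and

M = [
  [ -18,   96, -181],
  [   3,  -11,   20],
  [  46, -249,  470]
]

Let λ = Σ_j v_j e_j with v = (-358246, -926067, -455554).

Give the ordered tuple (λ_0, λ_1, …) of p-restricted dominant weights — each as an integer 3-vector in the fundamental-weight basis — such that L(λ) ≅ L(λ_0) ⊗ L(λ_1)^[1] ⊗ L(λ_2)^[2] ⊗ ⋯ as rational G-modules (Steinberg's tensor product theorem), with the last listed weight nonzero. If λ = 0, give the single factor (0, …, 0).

((5, 6, 8), (5, 6, 1), (10, 7, 8))

In the fundamental-weight basis, λ has coordinates c = M·v (v = (-358246, -926067, -455554)):
  c_1 = -18*-358246 + 96*-926067 + -181*-455554 = 1270
  c_2 = 3*-358246 + -11*-926067 + 20*-455554 = 919
  c_3 = 46*-358246 + -249*-926067 + 470*-455554 = 987
Base-11 expansion of each c_i:
  c_1 = 1270 = 5·11^0 + 5·11^1 + 10·11^2
  c_2 = 919 = 6·11^0 + 6·11^1 + 7·11^2
  c_3 = 987 = 8·11^0 + 1·11^1 + 8·11^2
p-restricted factor λ_0 = (5, 6, 8)
p-restricted factor λ_1 = (5, 6, 1)
p-restricted factor λ_2 = (10, 7, 8)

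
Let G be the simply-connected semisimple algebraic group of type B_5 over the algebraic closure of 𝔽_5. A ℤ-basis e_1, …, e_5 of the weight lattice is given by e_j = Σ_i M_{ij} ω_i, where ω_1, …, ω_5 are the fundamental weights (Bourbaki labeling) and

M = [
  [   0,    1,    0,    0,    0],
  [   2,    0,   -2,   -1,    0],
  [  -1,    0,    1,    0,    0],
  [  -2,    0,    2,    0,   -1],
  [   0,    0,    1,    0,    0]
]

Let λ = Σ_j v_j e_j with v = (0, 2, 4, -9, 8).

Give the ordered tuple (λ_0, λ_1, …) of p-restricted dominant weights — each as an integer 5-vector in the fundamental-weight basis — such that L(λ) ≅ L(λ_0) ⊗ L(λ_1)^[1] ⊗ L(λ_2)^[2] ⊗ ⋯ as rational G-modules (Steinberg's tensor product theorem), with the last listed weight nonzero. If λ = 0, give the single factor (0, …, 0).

In the fundamental-weight basis, λ has coordinates c = M·v (v = (0, 2, 4, -9, 8)):
  c_1 = 0·0 + 1·2 + 0·4 + (0)·(-9) + 0·8 = 2
  c_2 = 2·0 + 0·2 + (-2)·(4) + (-1)·(-9) + 0·8 = 1
  c_3 = (-1)·(0) + 0·2 + 1·4 + (0)·(-9) + 0·8 = 4
  c_4 = (-2)·(0) + 0·2 + 2·4 + (0)·(-9) + (-1)·(8) = 0
  c_5 = 0·0 + 0·2 + 1·4 + (0)·(-9) + 0·8 = 4
Base-5 expansion of each c_i:
  c_1 = 2 = 2·5^0
  c_2 = 1 = 1·5^0
  c_3 = 4 = 4·5^0
  c_4 = 0
  c_5 = 4 = 4·5^0
Factor λ_0 = (2, 1, 4, 0, 4)

((2, 1, 4, 0, 4),)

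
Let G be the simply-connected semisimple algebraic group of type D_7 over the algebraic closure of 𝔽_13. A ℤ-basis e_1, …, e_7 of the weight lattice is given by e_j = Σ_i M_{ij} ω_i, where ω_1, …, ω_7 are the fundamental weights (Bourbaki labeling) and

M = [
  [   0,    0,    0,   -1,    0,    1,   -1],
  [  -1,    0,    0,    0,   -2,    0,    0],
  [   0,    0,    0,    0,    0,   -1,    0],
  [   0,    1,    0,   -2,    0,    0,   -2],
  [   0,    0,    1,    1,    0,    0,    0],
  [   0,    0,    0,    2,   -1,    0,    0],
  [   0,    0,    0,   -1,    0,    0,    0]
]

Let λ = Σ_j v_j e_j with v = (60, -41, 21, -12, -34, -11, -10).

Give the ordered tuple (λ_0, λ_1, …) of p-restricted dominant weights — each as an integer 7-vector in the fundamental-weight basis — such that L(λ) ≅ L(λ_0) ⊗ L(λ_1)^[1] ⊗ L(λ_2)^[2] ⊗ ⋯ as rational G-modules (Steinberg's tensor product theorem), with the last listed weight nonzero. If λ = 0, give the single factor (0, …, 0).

((11, 8, 11, 3, 9, 10, 12),)

In the fundamental-weight basis, λ has coordinates c = M·v (v = (60, -41, 21, -12, -34, -11, -10)):
  c_1 = 0·60 + (0)·(-41) + 0·21 + (-1)·(-12) + (0)·(-34) + (1)·(-11) + (-1)·(-10) = 11
  c_2 = (-1)·(60) + (0)·(-41) + 0·21 + (0)·(-12) + (-2)·(-34) + (0)·(-11) + (0)·(-10) = 8
  c_3 = 0·60 + (0)·(-41) + 0·21 + (0)·(-12) + (0)·(-34) + (-1)·(-11) + (0)·(-10) = 11
  c_4 = 0·60 + (1)·(-41) + 0·21 + (-2)·(-12) + (0)·(-34) + (0)·(-11) + (-2)·(-10) = 3
  c_5 = 0·60 + (0)·(-41) + 1·21 + (1)·(-12) + (0)·(-34) + (0)·(-11) + (0)·(-10) = 9
  c_6 = 0·60 + (0)·(-41) + 0·21 + (2)·(-12) + (-1)·(-34) + (0)·(-11) + (0)·(-10) = 10
  c_7 = 0·60 + (0)·(-41) + 0·21 + (-1)·(-12) + (0)·(-34) + (0)·(-11) + (0)·(-10) = 12
Base-13 expansion of each c_i:
  c_1 = 11 = 11·13^0
  c_2 = 8 = 8·13^0
  c_3 = 11 = 11·13^0
  c_4 = 3 = 3·13^0
  c_5 = 9 = 9·13^0
  c_6 = 10 = 10·13^0
  c_7 = 12 = 12·13^0
Factor λ_0 = (11, 8, 11, 3, 9, 10, 12)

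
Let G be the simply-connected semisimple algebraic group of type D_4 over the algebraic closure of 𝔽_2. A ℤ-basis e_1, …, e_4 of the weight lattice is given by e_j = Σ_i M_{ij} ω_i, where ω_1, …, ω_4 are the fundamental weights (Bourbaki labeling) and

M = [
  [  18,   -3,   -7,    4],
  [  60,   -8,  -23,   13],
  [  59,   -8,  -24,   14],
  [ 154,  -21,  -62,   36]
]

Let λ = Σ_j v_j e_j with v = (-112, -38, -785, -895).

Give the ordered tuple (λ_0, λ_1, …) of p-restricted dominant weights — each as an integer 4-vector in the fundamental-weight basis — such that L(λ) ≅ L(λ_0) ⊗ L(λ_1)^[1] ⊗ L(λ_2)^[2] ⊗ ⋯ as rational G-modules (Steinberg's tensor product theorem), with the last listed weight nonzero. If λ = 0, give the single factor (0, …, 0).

ω-coordinates c = M·v, v = (-112, -38, -785, -895):
  c_1 = (18)·(-112) + (-3)·(-38) + (-7)·(-785) + (4)·(-895) = 13
  c_2 = (60)·(-112) + (-8)·(-38) + (-23)·(-785) + (13)·(-895) = 4
  c_3 = (59)·(-112) + (-8)·(-38) + (-24)·(-785) + (14)·(-895) = 6
  c_4 = (154)·(-112) + (-21)·(-38) + (-62)·(-785) + (36)·(-895) = 0
Expand coordinatewise in base 2:
  c_1 = 13 = 1·2^0 + 0·2^1 + 1·2^2 + 1·2^3
  c_2 = 4 = 0·2^0 + 0·2^1 + 1·2^2
  c_3 = 6 = 0·2^0 + 1·2^1 + 1·2^2
  c_4 = 0
p-restricted factor λ_0 = (1, 0, 0, 0)
p-restricted factor λ_1 = (0, 0, 1, 0)
p-restricted factor λ_2 = (1, 1, 1, 0)
p-restricted factor λ_3 = (1, 0, 0, 0)

((1, 0, 0, 0), (0, 0, 1, 0), (1, 1, 1, 0), (1, 0, 0, 0))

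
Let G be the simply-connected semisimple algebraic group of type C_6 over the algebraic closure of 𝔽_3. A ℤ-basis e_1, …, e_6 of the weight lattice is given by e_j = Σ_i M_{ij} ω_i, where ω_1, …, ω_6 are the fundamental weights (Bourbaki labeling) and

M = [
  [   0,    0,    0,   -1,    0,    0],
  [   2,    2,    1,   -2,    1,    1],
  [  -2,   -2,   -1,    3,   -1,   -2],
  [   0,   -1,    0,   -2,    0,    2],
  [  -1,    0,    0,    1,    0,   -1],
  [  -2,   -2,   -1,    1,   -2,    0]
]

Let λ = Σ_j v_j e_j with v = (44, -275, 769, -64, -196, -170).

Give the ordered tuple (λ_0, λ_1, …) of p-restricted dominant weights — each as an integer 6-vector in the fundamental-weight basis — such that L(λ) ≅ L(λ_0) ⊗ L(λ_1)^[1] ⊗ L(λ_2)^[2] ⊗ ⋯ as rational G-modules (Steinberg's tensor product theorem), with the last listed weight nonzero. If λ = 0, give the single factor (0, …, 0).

Converting to the ω-basis (c_i = row i of M dotted with v = (44, -275, 769, -64, -196, -170)):
  c_1 = 0*44 + 0*-275 + 0*769 + -1*-64 + 0*-196 + 0*-170 = 64
  c_2 = 2*44 + 2*-275 + 1*769 + -2*-64 + 1*-196 + 1*-170 = 69
  c_3 = -2*44 + -2*-275 + -1*769 + 3*-64 + -1*-196 + -2*-170 = 37
  c_4 = 0*44 + -1*-275 + 0*769 + -2*-64 + 0*-196 + 2*-170 = 63
  c_5 = -1*44 + 0*-275 + 0*769 + 1*-64 + 0*-196 + -1*-170 = 62
  c_6 = -2*44 + -2*-275 + -1*769 + 1*-64 + -2*-196 + 0*-170 = 21
Expand coordinatewise in base 3:
  c_1 = 64 = 1·3^0 + 0·3^1 + 1·3^2 + 2·3^3
  c_2 = 69 = 0·3^0 + 2·3^1 + 1·3^2 + 2·3^3
  c_3 = 37 = 1·3^0 + 0·3^1 + 1·3^2 + 1·3^3
  c_4 = 63 = 0·3^0 + 0·3^1 + 1·3^2 + 2·3^3
  c_5 = 62 = 2·3^0 + 2·3^1 + 0·3^2 + 2·3^3
  c_6 = 21 = 0·3^0 + 1·3^1 + 2·3^2
λ_0 = (1, 0, 1, 0, 2, 0)
λ_1 = (0, 2, 0, 0, 2, 1)
λ_2 = (1, 1, 1, 1, 0, 2)
λ_3 = (2, 2, 1, 2, 2, 0)

((1, 0, 1, 0, 2, 0), (0, 2, 0, 0, 2, 1), (1, 1, 1, 1, 0, 2), (2, 2, 1, 2, 2, 0))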